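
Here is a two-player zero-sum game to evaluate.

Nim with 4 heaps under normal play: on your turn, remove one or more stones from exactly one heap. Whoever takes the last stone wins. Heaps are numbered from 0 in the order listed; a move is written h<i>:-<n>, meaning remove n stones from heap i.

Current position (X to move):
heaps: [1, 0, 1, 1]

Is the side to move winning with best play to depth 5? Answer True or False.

p1 X@[(1,0,1,1)]: h0:-1[(0,0,1,1)]+1* h2:-1[(1,0,0,1)]+1 h3:-1[(1,0,1,0)]+1
p2 O@[(0,0,1,1)]: h2:-1[(0,0,0,1)]-1* h3:-1[(0,0,1,0)]-1
p3 X@[(0,0,0,1)]: h3:-1[(0,0,0,0)]+1*
p4 O@[(0,0,0,0)] terminal -1; root [(1,0,1,1)] d5

X winning at [(1,0,1,1)]: True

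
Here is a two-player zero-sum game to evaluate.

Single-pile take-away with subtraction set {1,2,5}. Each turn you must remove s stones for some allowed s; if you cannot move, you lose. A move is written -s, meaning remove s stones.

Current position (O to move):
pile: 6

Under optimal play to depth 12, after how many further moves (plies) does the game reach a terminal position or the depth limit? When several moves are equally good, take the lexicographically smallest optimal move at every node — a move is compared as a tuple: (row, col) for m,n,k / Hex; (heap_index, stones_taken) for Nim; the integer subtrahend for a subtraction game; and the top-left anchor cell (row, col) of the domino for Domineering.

[6] O move#1: -1:-1/5*, -2:-1/4, -5:-1/1
[5] X move#2: -1:-1/4, -2:+1/3*, -5:+1/0
[3] O move#3: -1:-1/2*, -2:-1/1
[2] X move#4: -1:-1/1, -2:+1/0*
[0] end (terminal -1, O#5); searched 6 to 12

PV length from [6]: 4 plies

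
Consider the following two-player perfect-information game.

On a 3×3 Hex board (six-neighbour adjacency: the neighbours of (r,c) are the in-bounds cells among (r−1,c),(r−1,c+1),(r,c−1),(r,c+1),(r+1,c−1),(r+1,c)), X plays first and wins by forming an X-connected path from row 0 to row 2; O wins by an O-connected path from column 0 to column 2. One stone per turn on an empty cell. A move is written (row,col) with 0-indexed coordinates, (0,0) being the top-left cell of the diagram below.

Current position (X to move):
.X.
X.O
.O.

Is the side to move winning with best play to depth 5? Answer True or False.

X winning at [.X./X.O/.O.]: True

ply 1, X at .X./X.O/.O. | (0,0)=-1→XX./X.O/.O.; (0,2)=-1→.XX/X.O/.O.; (1,1)=-1→.X./XXO/.O.; (2,0)=+1→.X./X.O/XO.*; (2,2)=-1→.X./X.O/.OX
ply 2: .X./X.O/XO. is terminal -1 (O); from .X./X.O/.O. depth 5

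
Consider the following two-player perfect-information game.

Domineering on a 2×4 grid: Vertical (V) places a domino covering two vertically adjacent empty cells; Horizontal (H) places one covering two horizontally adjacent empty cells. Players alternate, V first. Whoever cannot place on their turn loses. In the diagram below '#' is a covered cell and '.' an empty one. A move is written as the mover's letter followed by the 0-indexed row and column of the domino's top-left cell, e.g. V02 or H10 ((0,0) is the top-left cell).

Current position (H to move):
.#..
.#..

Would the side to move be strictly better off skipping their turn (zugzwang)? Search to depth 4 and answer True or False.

p1 H@[.#../.#..]: H02[.###/.#..]+1* H12[.#../.###]+1
p2 V@[.###/.#..]: V00[####/##..]-1*
p3 H@[####/##..]: H12[####/####]+1*
p4 V@[####/####] terminal -1; root [.#../.#..] d4
suppose H passes — search the same position with V to move:
pass> p1 V@[.#../.#..]: V00[##../##..]-1 V02[.##./.##.]+1* V03[.#.#/.#.#]+1
pass> p2 H@[.##./.##.] terminal -1; root [.#../.#..] d4
for H: play +1, pass -1

zugzwang(.#../.#.., H) = False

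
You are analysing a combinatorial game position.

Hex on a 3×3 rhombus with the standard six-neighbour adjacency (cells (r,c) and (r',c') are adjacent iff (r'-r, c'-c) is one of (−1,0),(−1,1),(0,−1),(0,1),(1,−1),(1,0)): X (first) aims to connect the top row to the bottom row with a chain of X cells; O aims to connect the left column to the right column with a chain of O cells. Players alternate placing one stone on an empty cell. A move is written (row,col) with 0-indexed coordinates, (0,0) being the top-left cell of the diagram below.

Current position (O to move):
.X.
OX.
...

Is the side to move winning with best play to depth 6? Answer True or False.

O winning at [.X./OX./...]: False

ply 1, O at .X./OX./... | (0,0)=-1→OX./OX./...*; (0,2)=-1→.XO/OX./...; (1,2)=-1→.X./OXO/...; (2,0)=-1→.X./OX./O..; (2,1)=-1→.X./OX./.O.; (2,2)=-1→.X./OX./..O
ply 2, X at OX./OX./... | (0,2)=+1→OXX/OX./...*; (1,2)=+1→OX./OXX/...; (2,0)=+1→OX./OX./X..; (2,1)=+1→OX./OX./.X.; (2,2)=+1→OX./OX./..X
ply 3, O at OXX/OX./... | (1,2)=-1→OXX/OXO/...*; (2,0)=-1→OXX/OX./O..; (2,1)=-1→OXX/OX./.O.; (2,2)=-1→OXX/OX./..O
ply 4, X at OXX/OXO/... | (2,0)=+1→OXX/OXO/X..*; (2,1)=+1→OXX/OXO/.X.; (2,2)=+1→OXX/OXO/..X
ply 5: OXX/OXO/X.. is terminal -1 (O); from .X./OX./... depth 6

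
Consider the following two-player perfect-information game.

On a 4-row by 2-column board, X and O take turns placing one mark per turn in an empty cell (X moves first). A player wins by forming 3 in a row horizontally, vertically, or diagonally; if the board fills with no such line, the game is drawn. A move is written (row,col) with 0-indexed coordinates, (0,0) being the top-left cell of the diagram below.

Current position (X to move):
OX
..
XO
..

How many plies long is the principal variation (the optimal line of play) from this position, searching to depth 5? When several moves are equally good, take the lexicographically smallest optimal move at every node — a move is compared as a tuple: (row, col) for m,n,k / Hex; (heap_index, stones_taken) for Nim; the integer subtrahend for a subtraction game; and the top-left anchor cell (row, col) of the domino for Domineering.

[OX/../XO/..] X move#1: (1,0):+0/OX/X./XO/..*, (1,1):+0/OX/.X/XO/.., (3,0):+0/OX/../XO/X., (3,1):+0/OX/../XO/.X
[OX/X./XO/..] O move#2: (1,1):-1/OX/XO/XO/.., (3,0):+0/OX/X./XO/O.*, (3,1):-1/OX/X./XO/.O
[OX/X./XO/O.] X move#3: (1,1):+0/OX/XX/XO/O.*, (3,1):+0/OX/X./XO/OX
[OX/XX/XO/O.] O move#4: (3,1):+0/OX/XX/XO/OO*
[OX/XX/XO/OO] end (terminal +0, X#5); searched OX/../XO/.. to 5

PV length from [OX/../XO/..]: 4 plies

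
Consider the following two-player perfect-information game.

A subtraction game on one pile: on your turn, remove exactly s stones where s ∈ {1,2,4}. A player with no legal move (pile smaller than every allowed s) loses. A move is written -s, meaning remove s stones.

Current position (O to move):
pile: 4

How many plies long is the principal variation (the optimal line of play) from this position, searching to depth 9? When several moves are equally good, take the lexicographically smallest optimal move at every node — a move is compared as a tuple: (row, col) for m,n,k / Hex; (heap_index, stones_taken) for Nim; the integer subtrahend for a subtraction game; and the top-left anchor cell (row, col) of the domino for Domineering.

PV length from [4]: 3 plies

ply 1, O at 4 | -1=+1→3*; -2=-1→2; -4=+1→0
ply 2, X at 3 | -1=-1→2*; -2=-1→1
ply 3, O at 2 | -1=-1→1; -2=+1→0*
ply 4: 0 is terminal -1 (X); from 4 depth 9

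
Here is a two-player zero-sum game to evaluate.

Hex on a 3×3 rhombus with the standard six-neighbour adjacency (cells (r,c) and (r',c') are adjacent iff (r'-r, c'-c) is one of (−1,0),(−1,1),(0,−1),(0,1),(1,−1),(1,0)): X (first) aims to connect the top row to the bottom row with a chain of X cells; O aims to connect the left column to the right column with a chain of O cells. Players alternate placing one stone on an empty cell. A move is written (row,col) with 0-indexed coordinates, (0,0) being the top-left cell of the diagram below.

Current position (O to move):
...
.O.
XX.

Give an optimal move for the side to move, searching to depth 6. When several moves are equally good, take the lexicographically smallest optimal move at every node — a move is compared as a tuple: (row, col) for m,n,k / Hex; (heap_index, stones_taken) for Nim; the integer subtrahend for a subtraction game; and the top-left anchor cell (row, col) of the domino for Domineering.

[.../.O./XX.] O move#1: (0,0):+1/O../.O./XX.*, (0,1):+1/.O./.O./XX., (0,2):-1/..O/.O./XX., (1,0):+1/.../OO./XX., (1,2):-1/.../.OO/XX., (2,2):-1/.../.O./XXO
[O../.O./XX.] X move#2: (0,1):-1/OX./.O./XX.*, (0,2):-1/O.X/.O./XX., (1,0):-1/O../XO./XX., (1,2):-1/O../.OX/XX., (2,2):-1/O../.O./XXX
[OX./.O./XX.] O move#3: (0,2):-1/OXO/.O./XX., (1,0):+1/OX./OO./XX.*, (1,2):-1/OX./.OO/XX., (2,2):-1/OX./.O./XXO
[OX./OO./XX.] X move#4: (0,2):-1/OXX/OO./XX.*, (1,2):-1/OX./OOX/XX., (2,2):-1/OX./OO./XXX
[OXX/OO./XX.] O move#5: (1,2):+1/OXX/OOO/XX.*, (2,2):-1/OXX/OO./XXO
[OXX/OOO/XX.] end (terminal -1, X#6); searched .../.O./XX. to 6

O's best at [.../.O./XX.]: (0,0)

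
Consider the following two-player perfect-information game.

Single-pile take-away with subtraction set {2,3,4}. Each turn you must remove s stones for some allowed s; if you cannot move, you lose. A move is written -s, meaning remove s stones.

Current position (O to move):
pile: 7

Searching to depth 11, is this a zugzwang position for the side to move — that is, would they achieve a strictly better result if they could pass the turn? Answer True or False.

ply 1, O at 7 | -2=-1→5*; -3=-1→4; -4=-1→3
ply 2, X at 5 | -2=-1→3; -3=-1→2; -4=+1→1*
ply 3: 1 is terminal -1 (O); from 7 depth 11
suppose O passes — search the same position with X to move:
pass> ply 1, X at 7 | -2=-1→5*; -3=-1→4; -4=-1→3
pass> ply 2, O at 5 | -2=-1→3; -3=-1→2; -4=+1→1*
pass> ply 3: 1 is terminal -1 (X); from 7 depth 11
for O: play -1, pass +1

zugzwang(7, O) = True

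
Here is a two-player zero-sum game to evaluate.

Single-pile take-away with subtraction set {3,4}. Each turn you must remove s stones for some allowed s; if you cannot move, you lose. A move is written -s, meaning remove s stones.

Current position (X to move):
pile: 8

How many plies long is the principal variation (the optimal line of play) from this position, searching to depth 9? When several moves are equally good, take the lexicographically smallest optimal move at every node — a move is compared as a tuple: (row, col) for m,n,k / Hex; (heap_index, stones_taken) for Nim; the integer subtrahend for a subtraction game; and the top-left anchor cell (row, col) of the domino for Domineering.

PV length from [8]: 2 plies

[8] X move#1: -3:-1/5*, -4:-1/4
[5] O move#2: -3:+1/2*, -4:+1/1
[2] end (terminal -1, X#3); searched 8 to 9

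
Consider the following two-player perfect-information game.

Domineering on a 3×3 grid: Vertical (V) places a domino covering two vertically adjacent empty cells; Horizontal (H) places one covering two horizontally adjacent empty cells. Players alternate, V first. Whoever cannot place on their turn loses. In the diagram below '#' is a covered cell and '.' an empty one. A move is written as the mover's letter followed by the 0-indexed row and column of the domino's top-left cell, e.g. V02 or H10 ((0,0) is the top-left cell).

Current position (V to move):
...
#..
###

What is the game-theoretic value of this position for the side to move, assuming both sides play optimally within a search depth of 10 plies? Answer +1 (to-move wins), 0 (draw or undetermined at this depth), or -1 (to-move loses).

value(.../#../###, V) = +1

p1 V@[.../#../###]: V01[.#./##./###]+1* V02[..#/#.#/###]-1
p2 H@[.#./##./###] terminal -1; root [.../#../###] d10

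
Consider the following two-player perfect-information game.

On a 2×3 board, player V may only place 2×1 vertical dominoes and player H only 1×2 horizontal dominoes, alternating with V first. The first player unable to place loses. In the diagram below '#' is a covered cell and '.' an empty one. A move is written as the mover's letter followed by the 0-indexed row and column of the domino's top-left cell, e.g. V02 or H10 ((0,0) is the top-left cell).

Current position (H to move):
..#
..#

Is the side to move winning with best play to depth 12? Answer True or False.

H winning at [..#/..#]: True

[..#/..#] H move#1: H00:+1/###/..#*, H10:+1/..#/###
[###/..#] end (terminal -1, V#2); searched ..#/..# to 12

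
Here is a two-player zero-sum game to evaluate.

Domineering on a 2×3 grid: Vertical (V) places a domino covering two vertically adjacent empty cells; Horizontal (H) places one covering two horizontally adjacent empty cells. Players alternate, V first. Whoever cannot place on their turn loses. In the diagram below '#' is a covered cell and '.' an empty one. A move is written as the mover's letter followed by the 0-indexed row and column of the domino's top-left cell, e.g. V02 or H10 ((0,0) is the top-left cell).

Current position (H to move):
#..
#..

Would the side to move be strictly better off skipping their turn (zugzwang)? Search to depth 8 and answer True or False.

zugzwang(#../#.., H) = False

[#../#..] H move#1: H01:+1/###/#..*, H11:+1/#../###
[###/#..] end (terminal -1, V#2); searched #../#.. to 8
suppose H passes — search the same position with V to move:
pass> [#../#..] V move#1: V01:+1/##./##.*, V02:+1/#.#/#.#
pass> [##./##.] end (terminal -1, H#2); searched #../#.. to 8
for H: play +1, pass -1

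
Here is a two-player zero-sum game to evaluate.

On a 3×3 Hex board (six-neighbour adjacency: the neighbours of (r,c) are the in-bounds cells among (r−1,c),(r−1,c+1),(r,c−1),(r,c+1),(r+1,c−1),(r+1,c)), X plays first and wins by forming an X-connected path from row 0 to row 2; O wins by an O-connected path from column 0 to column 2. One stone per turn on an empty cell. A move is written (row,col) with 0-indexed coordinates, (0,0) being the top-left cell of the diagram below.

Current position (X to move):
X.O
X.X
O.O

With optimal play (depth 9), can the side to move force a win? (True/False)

X winning at [X.O/X.X/O.O]: False

p1 X@[X.O/X.X/O.O]: (0,1)[XXO/X.X/O.O]-1* (1,1)[X.O/XXX/O.O]-1 (2,1)[X.O/X.X/OXO]-1
p2 O@[XXO/X.X/O.O]: (1,1)[XXO/XOX/O.O]+1* (2,1)[XXO/X.X/OOO]+1
p3 X@[XXO/XOX/O.O] terminal -1; root [X.O/X.X/O.O] d9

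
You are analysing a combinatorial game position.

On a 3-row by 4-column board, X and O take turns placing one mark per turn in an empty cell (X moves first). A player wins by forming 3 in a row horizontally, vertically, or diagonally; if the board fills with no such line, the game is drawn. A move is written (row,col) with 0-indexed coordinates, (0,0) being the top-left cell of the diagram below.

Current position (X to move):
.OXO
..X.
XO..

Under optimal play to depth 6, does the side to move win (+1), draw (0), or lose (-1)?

ply 1, X at .OXO/..X./XO.. | (0,0)=-1→XOXO/..X./XO..; (1,0)=-1→.OXO/X.X./XO..; (1,1)=+1→.OXO/.XX./XO..*; (1,3)=-1→.OXO/..XX/XO..; (2,2)=+1→.OXO/..X./XOX.; (2,3)=-1→.OXO/..X./XO.X
ply 2: .OXO/.XX./XO.. is terminal -1 (O); from .OXO/..X./XO.. depth 6

value(.OXO/..X./XO.., X) = +1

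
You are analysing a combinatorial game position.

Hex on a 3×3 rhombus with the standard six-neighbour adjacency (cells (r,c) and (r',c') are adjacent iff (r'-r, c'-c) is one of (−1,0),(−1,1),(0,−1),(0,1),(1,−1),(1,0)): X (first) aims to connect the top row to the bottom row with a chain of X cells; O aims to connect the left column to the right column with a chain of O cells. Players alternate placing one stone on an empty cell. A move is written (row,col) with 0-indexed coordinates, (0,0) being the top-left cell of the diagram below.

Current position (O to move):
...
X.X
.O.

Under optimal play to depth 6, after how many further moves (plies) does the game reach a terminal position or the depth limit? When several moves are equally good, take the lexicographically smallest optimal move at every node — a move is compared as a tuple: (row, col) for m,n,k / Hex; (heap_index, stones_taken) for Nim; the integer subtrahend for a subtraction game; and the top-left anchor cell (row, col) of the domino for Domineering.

p1 O@[.../X.X/.O.]: (0,0)[O../X.X/.O.]-1* (0,1)[.O./X.X/.O.]-1 (0,2)[..O/X.X/.O.]-1 (1,1)[.../XOX/.O.]-1 (2,0)[.../X.X/OO.]-1 (2,2)[.../X.X/.OO]-1
p2 X@[O../X.X/.O.]: (0,1)[OX./X.X/.O.]+1* (0,2)[O.X/X.X/.O.]+1 (1,1)[O../XXX/.O.]+1 (2,0)[O../X.X/XO.]+1 (2,2)[O../X.X/.OX]+1
p3 O@[OX./X.X/.O.]: (0,2)[OXO/X.X/.O.]-1* (1,1)[OX./XOX/.O.]-1 (2,0)[OX./X.X/OO.]-1 (2,2)[OX./X.X/.OO]-1
p4 X@[OXO/X.X/.O.]: (1,1)[OXO/XXX/.O.]+1* (2,0)[OXO/X.X/XO.]+1 (2,2)[OXO/X.X/.OX]+1
p5 O@[OXO/XXX/.O.]: (2,0)[OXO/XXX/OO.]-1* (2,2)[OXO/XXX/.OO]-1
p6 X@[OXO/XXX/OO.]: (2,2)[OXO/XXX/OOX]+1*
p7 O@[OXO/XXX/OOX] terminal -1; root [.../X.X/.O.] d6

PV length from [.../X.X/.O.]: 6 plies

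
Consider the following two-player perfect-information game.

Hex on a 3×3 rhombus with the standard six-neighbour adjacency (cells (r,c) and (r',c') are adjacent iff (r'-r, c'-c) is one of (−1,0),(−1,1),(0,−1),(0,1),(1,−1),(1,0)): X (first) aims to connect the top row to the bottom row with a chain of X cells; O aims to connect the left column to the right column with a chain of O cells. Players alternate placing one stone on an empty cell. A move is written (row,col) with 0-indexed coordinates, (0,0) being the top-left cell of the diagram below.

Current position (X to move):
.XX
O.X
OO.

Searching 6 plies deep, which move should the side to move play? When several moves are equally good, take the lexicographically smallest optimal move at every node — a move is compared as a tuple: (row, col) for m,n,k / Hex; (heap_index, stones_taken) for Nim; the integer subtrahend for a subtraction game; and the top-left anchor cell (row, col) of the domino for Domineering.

[.XX/O.X/OO.] X move#1: (0,0):-1/XXX/O.X/OO., (1,1):-1/.XX/OXX/OO., (2,2):+1/.XX/O.X/OOX*
[.XX/O.X/OOX] end (terminal -1, O#2); searched .XX/O.X/OO. to 6

X's best at [.XX/O.X/OO.]: (2,2)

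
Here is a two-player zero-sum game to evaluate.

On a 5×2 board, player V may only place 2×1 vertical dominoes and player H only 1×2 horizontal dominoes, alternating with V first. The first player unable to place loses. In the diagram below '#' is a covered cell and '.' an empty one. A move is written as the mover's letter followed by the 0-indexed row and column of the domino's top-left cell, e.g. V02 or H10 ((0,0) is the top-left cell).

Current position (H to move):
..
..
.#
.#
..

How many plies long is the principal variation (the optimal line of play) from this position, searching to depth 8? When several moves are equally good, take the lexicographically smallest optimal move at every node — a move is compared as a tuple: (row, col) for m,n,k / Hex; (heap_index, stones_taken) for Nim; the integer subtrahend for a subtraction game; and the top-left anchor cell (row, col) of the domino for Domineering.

PV length from [../../.#/.#/..]: 3 plies

p1 H@[../../.#/.#/..]: H00[##/../.#/.#/..]+1* H10[../##/.#/.#/..]+1 H40[../../.#/.#/##]-1
p2 V@[##/../.#/.#/..]: V10[##/#./##/.#/..]-1* V20[##/../##/##/..]-1 V30[##/../.#/##/#.]-1
p3 H@[##/#./##/.#/..]: H40[##/#./##/.#/##]+1*
p4 V@[##/#./##/.#/##] terminal -1; root [../../.#/.#/..] d8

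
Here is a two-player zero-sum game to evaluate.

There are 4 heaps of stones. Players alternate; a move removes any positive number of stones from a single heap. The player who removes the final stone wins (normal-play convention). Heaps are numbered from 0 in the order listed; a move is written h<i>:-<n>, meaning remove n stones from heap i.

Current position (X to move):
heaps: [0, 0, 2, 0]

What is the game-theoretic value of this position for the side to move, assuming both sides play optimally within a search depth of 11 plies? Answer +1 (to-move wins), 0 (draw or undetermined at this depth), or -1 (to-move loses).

[(0,0,2,0)] X move#1: h2:-1:-1/(0,0,1,0), h2:-2:+1/(0,0,0,0)*
[(0,0,0,0)] end (terminal -1, O#2); searched (0,0,2,0) to 11

value((0,0,2,0), X) = +1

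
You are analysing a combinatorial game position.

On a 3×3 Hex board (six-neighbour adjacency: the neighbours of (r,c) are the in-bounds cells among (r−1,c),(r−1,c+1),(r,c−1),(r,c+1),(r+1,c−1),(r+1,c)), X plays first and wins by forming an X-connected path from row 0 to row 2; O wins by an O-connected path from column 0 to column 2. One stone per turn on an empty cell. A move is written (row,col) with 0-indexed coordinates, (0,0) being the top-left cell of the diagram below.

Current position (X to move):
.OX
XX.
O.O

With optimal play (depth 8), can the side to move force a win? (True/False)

X winning at [.OX/XX./O.O]: True

ply 1, X at .OX/XX./O.O | (0,0)=-1→XOX/XX./O.O; (1,2)=-1→.OX/XXX/O.O; (2,1)=+1→.OX/XX./OXO*
ply 2: .OX/XX./OXO is terminal -1 (O); from .OX/XX./O.O depth 8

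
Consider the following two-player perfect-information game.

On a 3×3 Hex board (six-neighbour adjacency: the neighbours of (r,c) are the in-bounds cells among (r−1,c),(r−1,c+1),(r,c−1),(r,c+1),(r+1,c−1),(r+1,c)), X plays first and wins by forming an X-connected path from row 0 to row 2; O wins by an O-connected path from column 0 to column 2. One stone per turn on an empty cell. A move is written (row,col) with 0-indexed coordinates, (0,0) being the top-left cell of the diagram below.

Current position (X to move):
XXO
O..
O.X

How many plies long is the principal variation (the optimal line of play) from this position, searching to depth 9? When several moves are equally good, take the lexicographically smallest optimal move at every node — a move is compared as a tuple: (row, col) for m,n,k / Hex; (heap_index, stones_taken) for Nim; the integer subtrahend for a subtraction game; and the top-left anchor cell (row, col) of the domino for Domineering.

[XXO/O../O.X] X move#1: (1,1):+1/XXO/OX./O.X*, (1,2):-1/XXO/O.X/O.X, (2,1):-1/XXO/O../OXX
[XXO/OX./O.X] O move#2: (1,2):-1/XXO/OXO/O.X*, (2,1):-1/XXO/OX./OOX
[XXO/OXO/O.X] X move#3: (2,1):+1/XXO/OXO/OXX*
[XXO/OXO/OXX] end (terminal -1, O#4); searched XXO/O../O.X to 9

PV length from [XXO/O../O.X]: 3 plies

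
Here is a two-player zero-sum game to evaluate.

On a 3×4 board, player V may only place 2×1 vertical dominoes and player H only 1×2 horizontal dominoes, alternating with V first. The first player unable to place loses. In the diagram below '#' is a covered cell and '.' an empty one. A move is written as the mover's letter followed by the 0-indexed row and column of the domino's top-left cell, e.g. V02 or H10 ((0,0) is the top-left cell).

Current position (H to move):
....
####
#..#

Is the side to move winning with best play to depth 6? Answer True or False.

p1 H@[..../####/#..#]: H00[##../####/#..#]+1* H01[.##./####/#..#]+1 H02[..##/####/#..#]+1 H21[..../####/####]+1
p2 V@[##../####/#..#] terminal -1; root [..../####/#..#] d6

H winning at [..../####/#..#]: True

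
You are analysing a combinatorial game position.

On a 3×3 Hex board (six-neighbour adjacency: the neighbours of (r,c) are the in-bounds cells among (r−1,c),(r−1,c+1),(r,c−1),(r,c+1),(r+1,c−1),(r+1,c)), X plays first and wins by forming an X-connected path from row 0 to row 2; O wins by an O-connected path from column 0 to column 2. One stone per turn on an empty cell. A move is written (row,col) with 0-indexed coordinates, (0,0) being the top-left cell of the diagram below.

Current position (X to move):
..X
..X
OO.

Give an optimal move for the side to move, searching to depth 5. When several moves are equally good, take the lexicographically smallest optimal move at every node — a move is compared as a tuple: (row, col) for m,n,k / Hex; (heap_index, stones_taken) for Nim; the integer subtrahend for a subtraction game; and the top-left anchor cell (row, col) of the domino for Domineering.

X's best at [..X/..X/OO.]: (2,2)

p1 X@[..X/..X/OO.]: (0,0)[X.X/..X/OO.]-1 (0,1)[.XX/..X/OO.]-1 (1,0)[..X/X.X/OO.]-1 (1,1)[..X/.XX/OO.]-1 (2,2)[..X/..X/OOX]+1*
p2 O@[..X/..X/OOX] terminal -1; root [..X/..X/OO.] d5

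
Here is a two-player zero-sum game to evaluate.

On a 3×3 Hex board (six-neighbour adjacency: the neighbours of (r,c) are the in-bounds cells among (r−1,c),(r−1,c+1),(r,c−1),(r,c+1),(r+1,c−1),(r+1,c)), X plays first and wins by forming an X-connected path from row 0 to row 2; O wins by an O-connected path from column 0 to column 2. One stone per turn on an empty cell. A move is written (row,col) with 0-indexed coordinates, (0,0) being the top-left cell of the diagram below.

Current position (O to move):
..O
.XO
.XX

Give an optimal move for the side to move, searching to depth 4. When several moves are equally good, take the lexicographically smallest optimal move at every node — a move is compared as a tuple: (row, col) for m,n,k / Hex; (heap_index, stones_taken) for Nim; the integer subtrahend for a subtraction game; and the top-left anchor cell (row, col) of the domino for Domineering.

O's best at [..O/.XO/.XX]: (0,1)

ply 1, O at ..O/.XO/.XX | (0,0)=-1→O.O/.XO/.XX; (0,1)=+1→.OO/.XO/.XX*; (1,0)=-1→..O/OXO/.XX; (2,0)=-1→..O/.XO/OXX
ply 2, X at .OO/.XO/.XX | (0,0)=-1→XOO/.XO/.XX*; (1,0)=-1→.OO/XXO/.XX; (2,0)=-1→.OO/.XO/XXX
ply 3, O at XOO/.XO/.XX | (1,0)=+1→XOO/OXO/.XX*; (2,0)=-1→XOO/.XO/OXX
ply 4: XOO/OXO/.XX is terminal -1 (X); from ..O/.XO/.XX depth 4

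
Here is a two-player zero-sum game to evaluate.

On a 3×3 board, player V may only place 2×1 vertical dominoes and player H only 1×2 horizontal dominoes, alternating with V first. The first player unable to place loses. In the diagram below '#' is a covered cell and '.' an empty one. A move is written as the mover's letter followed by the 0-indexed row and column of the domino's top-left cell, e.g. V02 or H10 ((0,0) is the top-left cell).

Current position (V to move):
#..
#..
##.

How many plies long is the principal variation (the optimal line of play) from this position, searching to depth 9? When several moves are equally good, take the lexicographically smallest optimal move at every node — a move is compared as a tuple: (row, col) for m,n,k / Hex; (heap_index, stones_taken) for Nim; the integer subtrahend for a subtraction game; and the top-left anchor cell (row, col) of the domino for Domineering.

ply 1, V at #../#../##. | V01=+1→##./##./##.*; V02=+1→#.#/#.#/##.; V12=-1→#../#.#/###
ply 2: ##./##./##. is terminal -1 (H); from #../#../##. depth 9

PV length from [#../#../##.]: 1 ply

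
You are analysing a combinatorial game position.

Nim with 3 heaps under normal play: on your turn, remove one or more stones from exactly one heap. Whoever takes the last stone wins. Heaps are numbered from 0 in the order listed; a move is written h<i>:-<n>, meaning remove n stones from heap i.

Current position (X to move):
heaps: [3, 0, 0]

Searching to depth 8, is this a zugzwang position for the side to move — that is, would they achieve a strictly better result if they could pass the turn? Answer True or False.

ply 1, X at (3,0,0) | h0:-1=-1→(2,0,0); h0:-2=-1→(1,0,0); h0:-3=+1→(0,0,0)*
ply 2: (0,0,0) is terminal -1 (O); from (3,0,0) depth 8
pass branch (O moves first from the same position):
  | ply 1, O at (3,0,0) | h0:-1=-1→(2,0,0); h0:-2=-1→(1,0,0); h0:-3=+1→(0,0,0)*
  | ply 2: (0,0,0) is terminal -1 (X); from (3,0,0) depth 8
X moving scores +1; X passing scores -1

zugzwang((3,0,0), X) = False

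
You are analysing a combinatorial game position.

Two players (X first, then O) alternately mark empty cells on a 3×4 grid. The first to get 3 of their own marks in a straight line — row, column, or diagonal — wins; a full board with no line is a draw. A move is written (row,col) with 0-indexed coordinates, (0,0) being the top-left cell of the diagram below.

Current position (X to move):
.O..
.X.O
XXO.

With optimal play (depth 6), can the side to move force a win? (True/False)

[.O../.X.O/XXO.] X move#1: (0,0):+1/XO../.X.O/XXO.*, (0,2):+1/.OX./.X.O/XXO., (0,3):+1/.O.X/.X.O/XXO., (1,0):+1/.O../XX.O/XXO., (1,2):+1/.O../.XXO/XXO., (2,3):-1/.O../.X.O/XXOX
[XO../.X.O/XXO.] O move#2: (0,2):-1/XOO./.X.O/XXO.*, (0,3):-1/XO.O/.X.O/XXO., (1,0):-1/XO../OX.O/XXO., (1,2):-1/XO../.XOO/XXO., (2,3):-1/XO../.X.O/XXOO
[XOO./.X.O/XXO.] X move#3: (0,3):-1/XOOX/.X.O/XXO., (1,0):+1/XOO./XX.O/XXO.*, (1,2):-1/XOO./.XXO/XXO., (2,3):-1/XOO./.X.O/XXOX
[XOO./XX.O/XXO.] end (terminal -1, O#4); searched .O../.X.O/XXO. to 6

X winning at [.O../.X.O/XXO.]: True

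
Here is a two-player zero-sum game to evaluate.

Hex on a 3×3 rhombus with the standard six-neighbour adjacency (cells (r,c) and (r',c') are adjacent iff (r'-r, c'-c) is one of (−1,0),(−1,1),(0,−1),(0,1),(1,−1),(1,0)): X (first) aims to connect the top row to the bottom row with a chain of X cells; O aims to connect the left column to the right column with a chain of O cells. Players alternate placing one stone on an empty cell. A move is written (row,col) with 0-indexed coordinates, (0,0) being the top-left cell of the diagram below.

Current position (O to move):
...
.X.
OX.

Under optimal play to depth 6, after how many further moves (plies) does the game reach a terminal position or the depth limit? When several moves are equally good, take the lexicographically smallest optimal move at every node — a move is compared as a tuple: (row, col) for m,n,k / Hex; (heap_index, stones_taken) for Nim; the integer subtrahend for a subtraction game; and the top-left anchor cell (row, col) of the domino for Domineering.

[.../.X./OX.] O move#1: (0,0):-1/O../.X./OX.*, (0,1):-1/.O./.X./OX., (0,2):-1/..O/.X./OX., (1,0):-1/.../OX./OX., (1,2):-1/.../.XO/OX., (2,2):-1/.../.X./OXO
[O../.X./OX.] X move#2: (0,1):+1/OX./.X./OX.*, (0,2):+1/O.X/.X./OX., (1,0):+1/O../XX./OX., (1,2):+1/O../.XX/OX., (2,2):+1/O../.X./OXX
[OX./.X./OX.] end (terminal -1, O#3); searched .../.X./OX. to 6

PV length from [.../.X./OX.]: 2 plies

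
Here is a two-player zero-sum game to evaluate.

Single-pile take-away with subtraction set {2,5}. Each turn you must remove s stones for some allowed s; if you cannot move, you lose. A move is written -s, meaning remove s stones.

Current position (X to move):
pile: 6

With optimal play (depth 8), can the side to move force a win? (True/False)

X winning at [6]: True

ply 1, X at 6 | -2=+1→4*; -5=+1→1
ply 2, O at 4 | -2=-1→2*
ply 3, X at 2 | -2=+1→0*
ply 4: 0 is terminal -1 (O); from 6 depth 8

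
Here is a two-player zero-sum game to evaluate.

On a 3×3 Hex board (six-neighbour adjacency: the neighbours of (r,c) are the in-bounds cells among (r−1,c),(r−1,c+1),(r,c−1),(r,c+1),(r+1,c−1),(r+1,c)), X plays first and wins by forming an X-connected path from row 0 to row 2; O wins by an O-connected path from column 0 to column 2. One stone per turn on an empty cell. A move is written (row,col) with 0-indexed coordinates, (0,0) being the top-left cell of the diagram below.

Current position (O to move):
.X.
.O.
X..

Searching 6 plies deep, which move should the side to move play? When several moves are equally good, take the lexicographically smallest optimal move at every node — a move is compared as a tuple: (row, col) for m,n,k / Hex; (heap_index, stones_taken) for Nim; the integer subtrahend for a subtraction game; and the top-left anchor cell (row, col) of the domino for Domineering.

ply 1, O at .X./.O./X.. | (0,0)=-1→OX./.O./X..; (0,2)=-1→.XO/.O./X..; (1,0)=+1→.X./OO./X..*; (1,2)=-1→.X./.OO/X..; (2,1)=-1→.X./.O./XO.; (2,2)=-1→.X./.O./X.O
ply 2, X at .X./OO./X.. | (0,0)=-1→XX./OO./X..*; (0,2)=-1→.XX/OO./X..; (1,2)=-1→.X./OOX/X..; (2,1)=-1→.X./OO./XX.; (2,2)=-1→.X./OO./X.X
ply 3, O at XX./OO./X.. | (0,2)=+1→XXO/OO./X..*; (1,2)=+1→XX./OOO/X..; (2,1)=+1→XX./OO./XO.; (2,2)=+1→XX./OO./X.O
ply 4: XXO/OO./X.. is terminal -1 (X); from .X./.O./X.. depth 6

O's best at [.X./.O./X..]: (1,0)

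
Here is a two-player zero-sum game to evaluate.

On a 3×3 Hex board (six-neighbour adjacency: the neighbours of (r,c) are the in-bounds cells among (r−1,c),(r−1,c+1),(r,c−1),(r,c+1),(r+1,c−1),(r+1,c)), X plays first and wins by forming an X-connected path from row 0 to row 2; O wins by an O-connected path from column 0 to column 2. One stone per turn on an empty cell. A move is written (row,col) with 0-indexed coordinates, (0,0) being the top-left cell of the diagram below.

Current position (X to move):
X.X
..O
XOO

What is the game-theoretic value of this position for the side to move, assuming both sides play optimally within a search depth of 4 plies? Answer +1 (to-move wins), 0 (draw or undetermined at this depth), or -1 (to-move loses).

[X.X/..O/XOO] X move#1: (0,1):+1/XXX/..O/XOO*, (1,0):+1/X.X/X.O/XOO, (1,1):+1/X.X/.XO/XOO
[XXX/..O/XOO] O move#2: (1,0):-1/XXX/O.O/XOO*, (1,1):-1/XXX/.OO/XOO
[XXX/O.O/XOO] X move#3: (1,1):+1/XXX/OXO/XOO*
[XXX/OXO/XOO] end (terminal -1, O#4); searched X.X/..O/XOO to 4

value(X.X/..O/XOO, X) = +1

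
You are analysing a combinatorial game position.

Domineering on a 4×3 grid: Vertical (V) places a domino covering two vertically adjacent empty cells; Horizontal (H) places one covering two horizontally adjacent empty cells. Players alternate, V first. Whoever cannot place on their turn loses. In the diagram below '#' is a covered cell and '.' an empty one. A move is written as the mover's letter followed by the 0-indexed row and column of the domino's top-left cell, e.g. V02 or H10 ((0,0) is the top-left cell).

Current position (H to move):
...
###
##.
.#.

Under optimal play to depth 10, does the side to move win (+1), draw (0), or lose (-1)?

value(.../###/##./.#., H) = -1

[.../###/##./.#.] H move#1: H00:-1/##./###/##./.#.*, H01:-1/.##/###/##./.#.
[##./###/##./.#.] V move#2: V22:+1/##./###/###/.##*
[##./###/###/.##] end (terminal -1, H#3); searched .../###/##./.#. to 10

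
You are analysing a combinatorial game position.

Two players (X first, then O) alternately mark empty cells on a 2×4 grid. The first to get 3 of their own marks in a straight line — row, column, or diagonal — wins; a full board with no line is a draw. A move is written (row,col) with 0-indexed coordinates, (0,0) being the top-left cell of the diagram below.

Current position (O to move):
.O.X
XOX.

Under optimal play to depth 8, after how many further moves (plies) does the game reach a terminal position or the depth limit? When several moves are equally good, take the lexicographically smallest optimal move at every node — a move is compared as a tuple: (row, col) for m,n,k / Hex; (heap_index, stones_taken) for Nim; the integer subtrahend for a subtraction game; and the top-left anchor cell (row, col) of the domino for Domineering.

ply 1, O at .O.X/XOX. | (0,0)=+0→OO.X/XOX.*; (0,2)=+0→.OOX/XOX.; (1,3)=+0→.O.X/XOXO
ply 2, X at OO.X/XOX. | (0,2)=+0→OOXX/XOX.*; (1,3)=-1→OO.X/XOXX
ply 3, O at OOXX/XOX. | (1,3)=+0→OOXX/XOXO*
ply 4: OOXX/XOXO is terminal +0 (X); from .O.X/XOX. depth 8

PV length from [.O.X/XOX.]: 3 plies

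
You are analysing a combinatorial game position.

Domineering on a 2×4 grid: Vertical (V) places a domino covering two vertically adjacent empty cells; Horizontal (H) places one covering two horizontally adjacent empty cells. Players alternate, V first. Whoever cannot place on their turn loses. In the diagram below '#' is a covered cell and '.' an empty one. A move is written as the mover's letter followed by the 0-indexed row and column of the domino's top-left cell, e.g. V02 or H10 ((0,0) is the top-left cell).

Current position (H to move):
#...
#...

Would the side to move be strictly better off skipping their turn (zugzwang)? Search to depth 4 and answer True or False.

ply 1, H at #.../#... | H01=+1→###./#...*; H02=+1→#.##/#...; H11=+1→#.../###.; H12=+1→#.../#.##
ply 2, V at ###./#... | V03=-1→####/#..#*
ply 3, H at ####/#..# | H11=+1→####/####*
ply 4: ####/#### is terminal -1 (V); from #.../#... depth 4
if H skipped the turn, V would face:
~ ply 1, V at #.../#... | V01=-1→##../##..; V02=+1→#.#./#.#.*; V03=-1→#..#/#..#
~ ply 2: #.#./#.#. is terminal -1 (H); from #.../#... depth 4
compare (H): move=+1 vs pass=-1

zugzwang(#.../#..., H) = False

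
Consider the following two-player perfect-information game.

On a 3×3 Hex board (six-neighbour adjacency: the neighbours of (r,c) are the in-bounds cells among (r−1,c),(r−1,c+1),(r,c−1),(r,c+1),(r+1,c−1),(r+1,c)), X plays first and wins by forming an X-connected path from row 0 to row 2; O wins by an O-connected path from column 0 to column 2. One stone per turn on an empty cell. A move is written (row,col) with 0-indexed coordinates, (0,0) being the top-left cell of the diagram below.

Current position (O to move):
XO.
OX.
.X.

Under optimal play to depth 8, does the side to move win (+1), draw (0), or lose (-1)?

p1 O@[XO./OX./.X.]: (0,2)[XOO/OX./.X.]+1* (1,2)[XO./OXO/.X.]-1 (2,0)[XO./OX./OX.]-1 (2,2)[XO./OX./.XO]-1
p2 X@[XOO/OX./.X.] terminal -1; root [XO./OX./.X.] d8

value(XO./OX./.X., O) = +1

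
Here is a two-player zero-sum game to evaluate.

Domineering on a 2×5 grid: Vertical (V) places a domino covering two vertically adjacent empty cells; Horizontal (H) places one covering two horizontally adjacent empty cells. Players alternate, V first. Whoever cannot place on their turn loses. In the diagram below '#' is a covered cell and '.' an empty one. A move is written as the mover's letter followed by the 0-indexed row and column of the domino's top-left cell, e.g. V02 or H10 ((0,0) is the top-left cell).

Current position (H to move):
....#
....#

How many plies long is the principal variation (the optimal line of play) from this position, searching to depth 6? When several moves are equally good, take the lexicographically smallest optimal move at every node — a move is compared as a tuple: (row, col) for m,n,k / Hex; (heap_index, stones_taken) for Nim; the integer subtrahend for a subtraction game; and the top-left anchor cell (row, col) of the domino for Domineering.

p1 H@[....#/....#]: H00[##..#/....#]-1 H01[.##.#/....#]+1* H02[..###/....#]-1 H10[....#/##..#]-1 H11[....#/.##.#]+1 H12[....#/..###]-1
p2 V@[.##.#/....#]: V00[###.#/#...#]-1* V03[.####/...##]-1
p3 H@[###.#/#...#]: H11[###.#/###.#]-1 H12[###.#/#.###]+1*
p4 V@[###.#/#.###] terminal -1; root [....#/....#] d6

PV length from [....#/....#]: 3 plies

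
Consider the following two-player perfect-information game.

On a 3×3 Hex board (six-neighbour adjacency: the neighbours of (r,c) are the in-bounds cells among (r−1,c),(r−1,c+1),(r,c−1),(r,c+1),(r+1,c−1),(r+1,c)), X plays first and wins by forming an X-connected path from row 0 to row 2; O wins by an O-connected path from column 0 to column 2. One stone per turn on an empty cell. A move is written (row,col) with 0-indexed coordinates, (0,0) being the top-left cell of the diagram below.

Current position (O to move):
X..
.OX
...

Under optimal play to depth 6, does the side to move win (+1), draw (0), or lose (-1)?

ply 1, O at X../.OX/... | (0,1)=-1→XO./.OX/...; (0,2)=+1→X.O/.OX/...*; (1,0)=-1→X../OOX/...; (2,0)=-1→X../.OX/O..; (2,1)=+1→X../.OX/.O.; (2,2)=+1→X../.OX/..O
ply 2, X at X.O/.OX/... | (0,1)=-1→XXO/.OX/...*; (1,0)=-1→X.O/XOX/...; (2,0)=-1→X.O/.OX/X..; (2,1)=-1→X.O/.OX/.X.; (2,2)=-1→X.O/.OX/..X
ply 3, O at XXO/.OX/... | (1,0)=+1→XXO/OOX/...*; (2,0)=+1→XXO/.OX/O..; (2,1)=+1→XXO/.OX/.O.; (2,2)=+1→XXO/.OX/..O
ply 4: XXO/OOX/... is terminal -1 (X); from X../.OX/... depth 6

value(X../.OX/..., O) = +1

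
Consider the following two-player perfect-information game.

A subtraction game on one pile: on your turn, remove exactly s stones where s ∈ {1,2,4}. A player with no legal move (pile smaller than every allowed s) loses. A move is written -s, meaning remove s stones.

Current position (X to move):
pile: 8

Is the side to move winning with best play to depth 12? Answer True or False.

X winning at [8]: True

p1 X@[8]: -1[7]-1 -2[6]+1* -4[4]-1
p2 O@[6]: -1[5]-1* -2[4]-1 -4[2]-1
p3 X@[5]: -1[4]-1 -2[3]+1* -4[1]-1
p4 O@[3]: -1[2]-1* -2[1]-1
p5 X@[2]: -1[1]-1 -2[0]+1*
p6 O@[0] terminal -1; root [8] d12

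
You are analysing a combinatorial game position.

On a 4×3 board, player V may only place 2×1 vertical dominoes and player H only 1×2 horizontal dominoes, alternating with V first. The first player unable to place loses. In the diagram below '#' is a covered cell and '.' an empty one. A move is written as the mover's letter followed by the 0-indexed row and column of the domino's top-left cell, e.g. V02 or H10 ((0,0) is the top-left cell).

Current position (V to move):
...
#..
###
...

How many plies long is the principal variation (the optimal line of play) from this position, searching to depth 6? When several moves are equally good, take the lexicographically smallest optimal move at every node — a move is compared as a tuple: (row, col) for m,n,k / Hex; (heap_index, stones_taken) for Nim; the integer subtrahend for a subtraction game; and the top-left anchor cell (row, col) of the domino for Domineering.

p1 V@[.../#../###/...]: V01[.#./##./###/...]+1* V02[..#/#.#/###/...]-1
p2 H@[.#./##./###/...]: H30[.#./##./###/##.]-1* H31[.#./##./###/.##]-1
p3 V@[.#./##./###/##.]: V02[.##/###/###/##.]+1*
p4 H@[.##/###/###/##.] terminal -1; root [.../#../###/...] d6

PV length from [.../#../###/...]: 3 plies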